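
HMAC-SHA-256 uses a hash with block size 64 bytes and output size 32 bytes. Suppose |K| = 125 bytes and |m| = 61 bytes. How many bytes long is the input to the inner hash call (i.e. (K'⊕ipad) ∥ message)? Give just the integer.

Key is 125 > 64 bytes, so it is hashed to 32 bytes then zero-padded to 64: |K'| = 64.
Inner input = (K'⊕ipad) ∥ m → 64 + 61 = 125 bytes.

125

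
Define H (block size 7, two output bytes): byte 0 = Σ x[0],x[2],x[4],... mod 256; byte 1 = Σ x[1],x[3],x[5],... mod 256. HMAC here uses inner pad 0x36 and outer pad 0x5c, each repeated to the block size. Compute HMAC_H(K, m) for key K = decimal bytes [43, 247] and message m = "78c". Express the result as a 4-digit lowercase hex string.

Key decimal bytes [43, 247] = 2b f7 is 2 bytes ≤ B = 7; zero-pad to 7 bytes: K' = 2b f7 00 00 00 00 00.
K' ⊕ ipad = 1d c1 36 36 36 36 36.  K' ⊕ opad = 77 ab 5c 5c 5c 5c 5c.
Inner input = (K'⊕ipad) ∥ m = 1d c1 36 36 36 36 36 ∥ 37 38 63.
Inner hash: even-index sum = 247 mod 256 = 247; odd-index sum = 455 mod 256 = 199 → f7 c7.
Outer input = (K'⊕opad) ∥ inner = 77 ab 5c 5c 5c 5c 5c ∥ f7 c7.
Outer hash (tag): even-index sum = 594 mod 256 = 82; odd-index sum = 602 mod 256 = 90 → 52 5a.

525a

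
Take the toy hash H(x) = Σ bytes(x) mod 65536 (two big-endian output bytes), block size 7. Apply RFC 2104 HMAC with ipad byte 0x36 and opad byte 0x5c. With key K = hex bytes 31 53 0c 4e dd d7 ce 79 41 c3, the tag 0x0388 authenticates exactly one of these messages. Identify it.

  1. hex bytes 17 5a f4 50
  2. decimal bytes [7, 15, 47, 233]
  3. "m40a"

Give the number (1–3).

1

Key hex bytes 31 53 0c 4e dd d7 ce 79 41 c3 is 10 bytes > B = 7, so hash it first: H(key) = 04 dd, then zero-pad to 7 bytes: K' = 04 dd 00 00 00 00 00.
K' ⊕ ipad = 32 eb 36 36 36 36 36; K' ⊕ opad = 58 81 5c 5c 5c 5c 5c.
m1: inner = H(32 eb 36 36 36 36 36 17 5a f4 50) = 03 e0; tag = H(58 81 5c 5c 5c 5c 5c 03 e0) = 0388 ← matches
m2: inner = H(32 eb 36 36 36 36 36 07 0f 2f e9) = 03 59; tag = H(58 81 5c 5c 5c 5c 5c 03 59) = 0301
m3: inner = H(32 eb 36 36 36 36 36 6d 34 30 61) = 03 5d; tag = H(58 81 5c 5c 5c 5c 5c 03 5d) = 0305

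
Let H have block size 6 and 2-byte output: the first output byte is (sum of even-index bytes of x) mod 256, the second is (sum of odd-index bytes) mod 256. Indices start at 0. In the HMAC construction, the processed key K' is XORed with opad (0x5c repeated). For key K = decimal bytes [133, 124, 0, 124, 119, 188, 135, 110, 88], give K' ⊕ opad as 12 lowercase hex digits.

877e5c5c5c5c

Key decimal bytes [133, 124, 0, 124, 119, 188, 135, 110, 88] = 85 7c 00 7c 77 bc 87 6e 58 is 9 bytes > B = 6, so hash it first: H(key) = db 22, then zero-pad to 6 bytes: K' = db 22 00 00 00 00.
XOR each byte with 0x5c: db⊕5c=87, 22⊕5c=7e, 00⊕5c=5c, 00⊕5c=5c, 00⊕5c=5c, 00⊕5c=5c.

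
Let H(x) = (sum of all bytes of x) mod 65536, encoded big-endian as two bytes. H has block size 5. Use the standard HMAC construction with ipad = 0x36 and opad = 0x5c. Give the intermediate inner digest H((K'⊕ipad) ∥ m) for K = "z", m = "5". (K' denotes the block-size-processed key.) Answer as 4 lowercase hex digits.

0159

Key "z" = 7a is 1 byte ≤ B = 5; zero-pad to 5 bytes: K' = 7a 00 00 00 00.
K' ⊕ ipad = 4c 36 36 36 36.
Inner input = 4c 36 36 36 36 ∥ 35.
Inner hash: sum = 76+54+54+54+54+53 = 345 → 01 59.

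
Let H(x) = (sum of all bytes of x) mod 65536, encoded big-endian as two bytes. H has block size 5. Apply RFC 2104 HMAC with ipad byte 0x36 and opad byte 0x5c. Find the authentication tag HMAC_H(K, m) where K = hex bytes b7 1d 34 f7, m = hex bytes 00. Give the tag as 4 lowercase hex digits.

0341

Key hex bytes b7 1d 34 f7 is 4 bytes ≤ B = 5; zero-pad to 5 bytes: K' = b7 1d 34 f7 00.
K' ⊕ ipad = 81 2b 02 c1 36.  K' ⊕ opad = eb 41 68 ab 5c.
Inner input = (K'⊕ipad) ∥ m = 81 2b 02 c1 36 ∥ 00.
Inner hash: sum = 129+43+2+193+54+0 = 421 → 01 a5.
Outer input = (K'⊕opad) ∥ inner = eb 41 68 ab 5c ∥ 01 a5.
Outer hash (tag): sum = 235+65+104+171+92+1+165 = 833 → 03 41.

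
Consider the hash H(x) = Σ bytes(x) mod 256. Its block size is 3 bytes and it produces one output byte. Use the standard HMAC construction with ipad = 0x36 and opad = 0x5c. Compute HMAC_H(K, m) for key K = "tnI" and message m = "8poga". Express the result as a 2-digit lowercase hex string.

Key "tnI" = 74 6e 49 is exactly B = 3 bytes: K' = 74 6e 49.
K' ⊕ ipad = 42 58 7f.  K' ⊕ opad = 28 32 15.
Inner input = (K'⊕ipad) ∥ m = 42 58 7f ∥ 38 70 6f 67 61.
Inner hash: sum = 66+88+127+56+112+111+103+97 = 760; mod 256 = 248 → f8.
Outer input = (K'⊕opad) ∥ inner = 28 32 15 ∥ f8.
Outer hash (tag): sum = 40+50+21+248 = 359; mod 256 = 103 → 67.

67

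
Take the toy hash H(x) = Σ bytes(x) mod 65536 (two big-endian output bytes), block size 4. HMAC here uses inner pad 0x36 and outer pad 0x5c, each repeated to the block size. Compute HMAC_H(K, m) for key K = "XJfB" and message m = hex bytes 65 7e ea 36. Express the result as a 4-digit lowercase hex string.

0126

Key "XJfB" = 58 4a 66 42 is exactly B = 4 bytes: K' = 58 4a 66 42.
K' ⊕ ipad = 6e 7c 50 74.  K' ⊕ opad = 04 16 3a 1e.
Inner input = (K'⊕ipad) ∥ m = 6e 7c 50 74 ∥ 65 7e ea 36.
Inner hash: sum = 110+124+80+116+101+126+234+54 = 945 → 03 b1.
Outer input = (K'⊕opad) ∥ inner = 04 16 3a 1e ∥ 03 b1.
Outer hash (tag): sum = 4+22+58+30+3+177 = 294 → 01 26.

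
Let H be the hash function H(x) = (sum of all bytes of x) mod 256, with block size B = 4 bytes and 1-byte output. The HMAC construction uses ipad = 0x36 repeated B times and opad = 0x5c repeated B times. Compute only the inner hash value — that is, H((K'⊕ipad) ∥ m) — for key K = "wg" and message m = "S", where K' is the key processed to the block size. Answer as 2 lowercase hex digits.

Key "wg" = 77 67 is 2 bytes ≤ B = 4; zero-pad to 4 bytes: K' = 77 67 00 00.
K' ⊕ ipad = 41 51 36 36.
Inner input = 41 51 36 36 ∥ 53.
Inner hash: sum = 65+81+54+54+83 = 337; mod 256 = 81 → 51.

51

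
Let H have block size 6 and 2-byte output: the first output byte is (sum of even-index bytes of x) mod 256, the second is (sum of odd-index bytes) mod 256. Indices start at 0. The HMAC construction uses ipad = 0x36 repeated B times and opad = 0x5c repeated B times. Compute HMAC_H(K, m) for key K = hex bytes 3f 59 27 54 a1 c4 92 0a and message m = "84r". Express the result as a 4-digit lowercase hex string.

42cc

Key hex bytes 3f 59 27 54 a1 c4 92 0a is 8 bytes > B = 6, so hash it first: H(key) = 99 7b, then zero-pad to 6 bytes: K' = 99 7b 00 00 00 00.
K' ⊕ ipad = af 4d 36 36 36 36.  K' ⊕ opad = c5 27 5c 5c 5c 5c.
Inner input = (K'⊕ipad) ∥ m = af 4d 36 36 36 36 ∥ 38 34 72.
Inner hash: even-index sum = 453 mod 256 = 197; odd-index sum = 237 mod 256 = 237 → c5 ed.
Outer input = (K'⊕opad) ∥ inner = c5 27 5c 5c 5c 5c ∥ c5 ed.
Outer hash (tag): even-index sum = 578 mod 256 = 66; odd-index sum = 460 mod 256 = 204 → 42 cc.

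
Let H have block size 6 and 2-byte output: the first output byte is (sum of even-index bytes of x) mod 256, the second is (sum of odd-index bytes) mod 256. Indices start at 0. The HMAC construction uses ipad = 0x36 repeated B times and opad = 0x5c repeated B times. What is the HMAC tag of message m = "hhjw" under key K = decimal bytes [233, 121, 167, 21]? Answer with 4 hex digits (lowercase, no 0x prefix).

Key decimal bytes [233, 121, 167, 21] = e9 79 a7 15 is 4 bytes ≤ B = 6; zero-pad to 6 bytes: K' = e9 79 a7 15 00 00.
K' ⊕ ipad = df 4f 91 23 36 36.  K' ⊕ opad = b5 25 fb 49 5c 5c.
Inner input = (K'⊕ipad) ∥ m = df 4f 91 23 36 36 ∥ 68 68 6a 77.
Inner hash: even-index sum = 632 mod 256 = 120; odd-index sum = 391 mod 256 = 135 → 78 87.
Outer input = (K'⊕opad) ∥ inner = b5 25 fb 49 5c 5c ∥ 78 87.
Outer hash (tag): even-index sum = 644 mod 256 = 132; odd-index sum = 337 mod 256 = 81 → 84 51.

8451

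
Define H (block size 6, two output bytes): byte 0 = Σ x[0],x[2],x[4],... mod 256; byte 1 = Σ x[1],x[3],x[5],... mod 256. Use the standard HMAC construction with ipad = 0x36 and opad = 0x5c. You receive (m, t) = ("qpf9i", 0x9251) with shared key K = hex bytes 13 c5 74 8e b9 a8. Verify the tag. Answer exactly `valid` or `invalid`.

valid

Key hex bytes 13 c5 74 8e b9 a8 is exactly B = 6 bytes: K' = 13 c5 74 8e b9 a8.
K' ⊕ ipad = 25 f3 42 b8 8f 9e; K' ⊕ opad = 4f 99 28 d2 e5 f4.
Inner hash: even-index sum = 566 mod 256 = 54; odd-index sum = 754 mod 256 = 242 → 36 f2.
Outer hash (recomputed tag): even-index sum = 402 mod 256 = 146; odd-index sum = 849 mod 256 = 81 → 92 51.
Recomputed tag = 9251; claimed = 9251 → match.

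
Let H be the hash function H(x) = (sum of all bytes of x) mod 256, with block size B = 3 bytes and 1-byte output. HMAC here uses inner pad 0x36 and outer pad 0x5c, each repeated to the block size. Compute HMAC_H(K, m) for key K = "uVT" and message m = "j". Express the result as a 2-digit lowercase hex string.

aa

Key "uVT" = 75 56 54 is exactly B = 3 bytes: K' = 75 56 54.
K' ⊕ ipad = 43 60 62.  K' ⊕ opad = 29 0a 08.
Inner input = (K'⊕ipad) ∥ m = 43 60 62 ∥ 6a.
Inner hash: sum = 67+96+98+106 = 367; mod 256 = 111 → 6f.
Outer input = (K'⊕opad) ∥ inner = 29 0a 08 ∥ 6f.
Outer hash (tag): sum = 41+10+8+111 = 170 → aa.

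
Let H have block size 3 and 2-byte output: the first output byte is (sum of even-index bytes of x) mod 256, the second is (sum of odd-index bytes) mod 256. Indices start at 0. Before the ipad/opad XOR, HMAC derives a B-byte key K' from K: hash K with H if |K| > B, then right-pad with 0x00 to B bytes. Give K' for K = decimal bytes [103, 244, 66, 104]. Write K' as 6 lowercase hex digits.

a95c00

|K| = 4 > B = 3, so first hash the key.
H(K): even-index sum = 169 mod 256 = 169; odd-index sum = 348 mod 256 = 92 → a9 5c.
Zero-pad H(K) = a9 5c to 3 bytes: K' = a9 5c 00.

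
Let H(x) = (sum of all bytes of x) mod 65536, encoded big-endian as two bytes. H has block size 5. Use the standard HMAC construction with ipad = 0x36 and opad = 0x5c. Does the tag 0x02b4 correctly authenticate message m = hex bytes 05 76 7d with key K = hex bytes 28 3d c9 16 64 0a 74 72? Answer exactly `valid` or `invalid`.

Key hex bytes 28 3d c9 16 64 0a 74 72 is 8 bytes > B = 5, so hash it first: H(key) = 02 98, then zero-pad to 5 bytes: K' = 02 98 00 00 00.
K' ⊕ ipad = 34 ae 36 36 36; K' ⊕ opad = 5e c4 5c 5c 5c.
Inner hash: sum = 52+174+54+54+54+5+118+125 = 636 → 02 7c.
Outer hash (recomputed tag): sum = 94+196+92+92+92+2+124 = 692 → 02 b4.
Recomputed tag = 02b4; claimed = 02b4 → match.

valid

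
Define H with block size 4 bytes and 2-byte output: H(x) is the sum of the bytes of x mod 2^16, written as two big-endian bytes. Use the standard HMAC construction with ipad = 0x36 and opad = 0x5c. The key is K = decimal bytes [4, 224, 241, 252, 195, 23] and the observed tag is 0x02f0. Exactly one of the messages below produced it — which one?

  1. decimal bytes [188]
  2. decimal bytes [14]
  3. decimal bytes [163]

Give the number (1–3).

Key decimal bytes [4, 224, 241, 252, 195, 23] = 04 e0 f1 fc c3 17 is 6 bytes > B = 4, so hash it first: H(key) = 03 ab, then zero-pad to 4 bytes: K' = 03 ab 00 00.
K' ⊕ ipad = 35 9d 36 36; K' ⊕ opad = 5f f7 5c 5c.
m1: inner = H(35 9d 36 36 bc) = 01 fa; tag = H(5f f7 5c 5c 01 fa) = 0309
m2: inner = H(35 9d 36 36 0e) = 01 4c; tag = H(5f f7 5c 5c 01 4c) = 025b
m3: inner = H(35 9d 36 36 a3) = 01 e1; tag = H(5f f7 5c 5c 01 e1) = 02f0 ← matches

3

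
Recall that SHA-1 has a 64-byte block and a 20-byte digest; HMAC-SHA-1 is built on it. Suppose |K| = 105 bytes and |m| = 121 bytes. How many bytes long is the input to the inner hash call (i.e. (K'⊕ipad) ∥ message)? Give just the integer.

Key is 105 > 64 bytes, so it is hashed to 20 bytes then zero-padded to 64: |K'| = 64.
Inner input = (K'⊕ipad) ∥ m → 64 + 121 = 185 bytes.

185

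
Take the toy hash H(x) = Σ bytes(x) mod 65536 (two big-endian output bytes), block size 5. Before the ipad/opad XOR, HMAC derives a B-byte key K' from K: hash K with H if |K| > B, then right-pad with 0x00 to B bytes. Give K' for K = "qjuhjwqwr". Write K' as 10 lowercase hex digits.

|K| = 9 > B = 5, so first hash the key.
H(K): sum = 113+106+117+104+106+119+113+119+114 = 1011 → 03 f3.
Zero-pad H(K) = 03 f3 to 5 bytes: K' = 03 f3 00 00 00.

03f3000000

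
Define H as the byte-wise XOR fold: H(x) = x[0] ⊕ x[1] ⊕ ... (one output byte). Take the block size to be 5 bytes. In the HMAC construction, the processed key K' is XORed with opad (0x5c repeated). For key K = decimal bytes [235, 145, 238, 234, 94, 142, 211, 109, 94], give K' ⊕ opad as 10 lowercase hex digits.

Key decimal bytes [235, 145, 238, 234, 94, 142, 211, 109, 94] = eb 91 ee ea 5e 8e d3 6d 5e is 9 bytes > B = 5, so hash it first: H(key) = 4e, then zero-pad to 5 bytes: K' = 4e 00 00 00 00.
XOR each byte with 0x5c: 4e⊕5c=12, 00⊕5c=5c, 00⊕5c=5c, 00⊕5c=5c, 00⊕5c=5c.

125c5c5c5c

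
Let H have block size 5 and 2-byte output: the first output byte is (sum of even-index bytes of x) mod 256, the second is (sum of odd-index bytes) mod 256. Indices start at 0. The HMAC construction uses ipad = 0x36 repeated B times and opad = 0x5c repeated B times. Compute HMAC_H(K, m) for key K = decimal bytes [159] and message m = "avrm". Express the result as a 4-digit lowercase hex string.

bab0

Key decimal bytes [159] = 9f is 1 byte ≤ B = 5; zero-pad to 5 bytes: K' = 9f 00 00 00 00.
K' ⊕ ipad = a9 36 36 36 36.  K' ⊕ opad = c3 5c 5c 5c 5c.
Inner input = (K'⊕ipad) ∥ m = a9 36 36 36 36 ∥ 61 76 72 6d.
Inner hash: even-index sum = 504 mod 256 = 248; odd-index sum = 319 mod 256 = 63 → f8 3f.
Outer input = (K'⊕opad) ∥ inner = c3 5c 5c 5c 5c ∥ f8 3f.
Outer hash (tag): even-index sum = 442 mod 256 = 186; odd-index sum = 432 mod 256 = 176 → ba b0.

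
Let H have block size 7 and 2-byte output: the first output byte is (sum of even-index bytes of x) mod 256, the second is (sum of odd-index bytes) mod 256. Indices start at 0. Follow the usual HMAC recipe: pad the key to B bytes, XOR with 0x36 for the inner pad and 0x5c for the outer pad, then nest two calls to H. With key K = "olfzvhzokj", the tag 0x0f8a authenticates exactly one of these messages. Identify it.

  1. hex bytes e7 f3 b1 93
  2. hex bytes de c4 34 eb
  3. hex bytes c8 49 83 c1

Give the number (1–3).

Key "olfzvhzokj" = 6f 6c 66 7a 76 68 7a 6f 6b 6a is 10 bytes > B = 7, so hash it first: H(key) = 30 27, then zero-pad to 7 bytes: K' = 30 27 00 00 00 00 00.
K' ⊕ ipad = 06 11 36 36 36 36 36; K' ⊕ opad = 6c 7b 5c 5c 5c 5c 5c.
m1: inner = H(06 11 36 36 36 36 36 e7 f3 b1 93) = 2e 15; tag = H(6c 7b 5c 5c 5c 5c 5c 2e 15) = 9561
m2: inner = H(06 11 36 36 36 36 36 de c4 34 eb) = 57 8f; tag = H(6c 7b 5c 5c 5c 5c 5c 57 8f) = 0f8a ← matches
m3: inner = H(06 11 36 36 36 36 36 c8 49 83 c1) = b2 c8; tag = H(6c 7b 5c 5c 5c 5c 5c b2 c8) = 48e5

2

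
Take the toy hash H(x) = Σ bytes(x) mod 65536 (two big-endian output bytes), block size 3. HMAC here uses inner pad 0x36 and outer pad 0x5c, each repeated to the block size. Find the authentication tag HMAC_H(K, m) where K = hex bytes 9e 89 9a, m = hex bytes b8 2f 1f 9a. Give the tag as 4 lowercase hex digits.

0313

Key hex bytes 9e 89 9a is exactly B = 3 bytes: K' = 9e 89 9a.
K' ⊕ ipad = a8 bf ac.  K' ⊕ opad = c2 d5 c6.
Inner input = (K'⊕ipad) ∥ m = a8 bf ac ∥ b8 2f 1f 9a.
Inner hash: sum = 168+191+172+184+47+31+154 = 947 → 03 b3.
Outer input = (K'⊕opad) ∥ inner = c2 d5 c6 ∥ 03 b3.
Outer hash (tag): sum = 194+213+198+3+179 = 787 → 03 13.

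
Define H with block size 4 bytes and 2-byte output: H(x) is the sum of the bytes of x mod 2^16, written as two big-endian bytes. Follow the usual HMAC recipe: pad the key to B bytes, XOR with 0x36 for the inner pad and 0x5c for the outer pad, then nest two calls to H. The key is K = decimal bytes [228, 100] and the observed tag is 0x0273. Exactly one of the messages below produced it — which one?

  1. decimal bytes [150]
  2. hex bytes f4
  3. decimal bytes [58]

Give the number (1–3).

3

Key decimal bytes [228, 100] = e4 64 is 2 bytes ≤ B = 4; zero-pad to 4 bytes: K' = e4 64 00 00.
K' ⊕ ipad = d2 52 36 36; K' ⊕ opad = b8 38 5c 5c.
m1: inner = H(d2 52 36 36 96) = 02 26; tag = H(b8 38 5c 5c 02 26) = 01d0
m2: inner = H(d2 52 36 36 f4) = 02 84; tag = H(b8 38 5c 5c 02 84) = 022e
m3: inner = H(d2 52 36 36 3a) = 01 ca; tag = H(b8 38 5c 5c 01 ca) = 0273 ← matches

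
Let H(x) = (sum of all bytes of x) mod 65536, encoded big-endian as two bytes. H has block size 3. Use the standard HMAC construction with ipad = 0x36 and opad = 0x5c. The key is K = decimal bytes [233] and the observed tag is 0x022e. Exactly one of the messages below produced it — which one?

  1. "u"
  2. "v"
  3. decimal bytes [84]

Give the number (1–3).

Key decimal bytes [233] = e9 is 1 byte ≤ B = 3; zero-pad to 3 bytes: K' = e9 00 00.
K' ⊕ ipad = df 36 36; K' ⊕ opad = b5 5c 5c.
m1: inner = H(df 36 36 75) = 01 c0; tag = H(b5 5c 5c 01 c0) = 022e ← matches
m2: inner = H(df 36 36 76) = 01 c1; tag = H(b5 5c 5c 01 c1) = 022f
m3: inner = H(df 36 36 54) = 01 9f; tag = H(b5 5c 5c 01 9f) = 020d

1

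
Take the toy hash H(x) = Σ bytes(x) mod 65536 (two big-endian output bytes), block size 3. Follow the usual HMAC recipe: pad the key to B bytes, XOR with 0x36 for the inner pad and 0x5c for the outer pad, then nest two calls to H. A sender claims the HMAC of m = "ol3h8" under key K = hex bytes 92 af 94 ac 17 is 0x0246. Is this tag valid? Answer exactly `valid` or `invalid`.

Key hex bytes 92 af 94 ac 17 is 5 bytes > B = 3, so hash it first: H(key) = 02 98, then zero-pad to 3 bytes: K' = 02 98 00.
K' ⊕ ipad = 34 ae 36; K' ⊕ opad = 5e c4 5c.
Inner hash: sum = 52+174+54+111+108+51+104+56 = 710 → 02 c6.
Outer hash (recomputed tag): sum = 94+196+92+2+198 = 582 → 02 46.
Recomputed tag = 0246; claimed = 0246 → match.

valid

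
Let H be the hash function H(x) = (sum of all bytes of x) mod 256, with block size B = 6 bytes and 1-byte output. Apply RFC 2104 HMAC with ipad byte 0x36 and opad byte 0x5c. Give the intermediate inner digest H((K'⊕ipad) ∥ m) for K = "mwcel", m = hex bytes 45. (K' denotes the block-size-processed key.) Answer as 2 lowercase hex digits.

19

Key "mwcel" = 6d 77 63 65 6c is 5 bytes ≤ B = 6; zero-pad to 6 bytes: K' = 6d 77 63 65 6c 00.
K' ⊕ ipad = 5b 41 55 53 5a 36.
Inner input = 5b 41 55 53 5a 36 ∥ 45.
Inner hash: sum = 91+65+85+83+90+54+69 = 537; mod 256 = 25 → 19.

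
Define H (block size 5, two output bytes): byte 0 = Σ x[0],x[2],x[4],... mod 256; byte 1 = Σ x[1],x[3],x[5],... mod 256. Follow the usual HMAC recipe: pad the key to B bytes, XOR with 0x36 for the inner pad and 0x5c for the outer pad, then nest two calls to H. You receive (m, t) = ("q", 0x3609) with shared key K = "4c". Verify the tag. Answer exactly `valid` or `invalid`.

invalid

Key "4c" = 34 63 is 2 bytes ≤ B = 5; zero-pad to 5 bytes: K' = 34 63 00 00 00.
K' ⊕ ipad = 02 55 36 36 36; K' ⊕ opad = 68 3f 5c 5c 5c.
Inner hash: even-index sum = 110 mod 256 = 110; odd-index sum = 252 mod 256 = 252 → 6e fc.
Outer hash (recomputed tag): even-index sum = 540 mod 256 = 28; odd-index sum = 265 mod 256 = 9 → 1c 09.
Recomputed tag = 1c09; claimed = 3609 → mismatch.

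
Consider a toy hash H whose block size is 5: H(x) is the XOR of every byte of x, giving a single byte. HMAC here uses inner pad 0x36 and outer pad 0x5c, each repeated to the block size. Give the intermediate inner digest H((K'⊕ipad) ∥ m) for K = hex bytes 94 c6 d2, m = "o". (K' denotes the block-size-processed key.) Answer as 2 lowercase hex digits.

Key hex bytes 94 c6 d2 is 3 bytes ≤ B = 5; zero-pad to 5 bytes: K' = 94 c6 d2 00 00.
K' ⊕ ipad = a2 f0 e4 36 36.
Inner input = a2 f0 e4 36 36 ∥ 6f.
Inner hash: XOR a2⊕f0⊕e4⊕36⊕36⊕6f = d9.

d9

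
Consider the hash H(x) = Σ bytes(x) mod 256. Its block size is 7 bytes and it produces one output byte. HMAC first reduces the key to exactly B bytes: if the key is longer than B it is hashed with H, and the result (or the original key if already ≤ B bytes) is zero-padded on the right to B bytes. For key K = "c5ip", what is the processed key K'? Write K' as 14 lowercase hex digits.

Key "c5ip" = 63 35 69 70 is 4 bytes ≤ B = 7; zero-pad to 7 bytes: K' = 63 35 69 70 00 00 00.

63356970000000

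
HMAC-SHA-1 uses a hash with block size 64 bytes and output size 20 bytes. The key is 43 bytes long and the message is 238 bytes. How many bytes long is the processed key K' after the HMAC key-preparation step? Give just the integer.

64

Key is 43 ≤ 64 bytes, zero-padded: |K'| = 64.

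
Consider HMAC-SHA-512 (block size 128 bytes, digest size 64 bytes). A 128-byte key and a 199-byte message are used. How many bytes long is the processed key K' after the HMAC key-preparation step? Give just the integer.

Key is 128 ≤ 128 bytes, zero-padded: |K'| = 128.

128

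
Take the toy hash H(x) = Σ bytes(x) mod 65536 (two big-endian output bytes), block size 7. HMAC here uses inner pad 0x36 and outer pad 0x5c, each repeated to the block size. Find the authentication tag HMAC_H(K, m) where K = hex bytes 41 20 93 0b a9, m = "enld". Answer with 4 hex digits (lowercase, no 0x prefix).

038d

Key hex bytes 41 20 93 0b a9 is 5 bytes ≤ B = 7; zero-pad to 7 bytes: K' = 41 20 93 0b a9 00 00.
K' ⊕ ipad = 77 16 a5 3d 9f 36 36.  K' ⊕ opad = 1d 7c cf 57 f5 5c 5c.
Inner input = (K'⊕ipad) ∥ m = 77 16 a5 3d 9f 36 36 ∥ 65 6e 6c 64.
Inner hash: sum = 119+22+165+61+159+54+54+101+110+108+100 = 1053 → 04 1d.
Outer input = (K'⊕opad) ∥ inner = 1d 7c cf 57 f5 5c 5c ∥ 04 1d.
Outer hash (tag): sum = 29+124+207+87+245+92+92+4+29 = 909 → 03 8d.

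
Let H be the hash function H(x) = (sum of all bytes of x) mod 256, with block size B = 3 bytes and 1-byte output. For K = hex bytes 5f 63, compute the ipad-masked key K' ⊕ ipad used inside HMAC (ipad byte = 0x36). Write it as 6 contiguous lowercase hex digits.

Key hex bytes 5f 63 is 2 bytes ≤ B = 3; zero-pad to 3 bytes: K' = 5f 63 00.
XOR each byte with 0x36: 5f⊕36=69, 63⊕36=55, 00⊕36=36.

695536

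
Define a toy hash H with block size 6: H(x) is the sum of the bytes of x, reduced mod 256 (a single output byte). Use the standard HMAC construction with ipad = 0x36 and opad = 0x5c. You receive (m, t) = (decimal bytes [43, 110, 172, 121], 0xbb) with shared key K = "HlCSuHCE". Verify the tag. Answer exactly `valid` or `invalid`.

invalid

Key "HlCSuHCE" = 48 6c 43 53 75 48 43 45 is 8 bytes > B = 6, so hash it first: H(key) = 8f, then zero-pad to 6 bytes: K' = 8f 00 00 00 00 00.
K' ⊕ ipad = b9 36 36 36 36 36; K' ⊕ opad = d3 5c 5c 5c 5c 5c.
Inner hash: sum = 185+54+54+54+54+54+43+110+172+121 = 901; mod 256 = 133 → 85.
Outer hash (recomputed tag): sum = 211+92+92+92+92+92+133 = 804; mod 256 = 36 → 24.
Recomputed tag = 24; claimed = bb → mismatch.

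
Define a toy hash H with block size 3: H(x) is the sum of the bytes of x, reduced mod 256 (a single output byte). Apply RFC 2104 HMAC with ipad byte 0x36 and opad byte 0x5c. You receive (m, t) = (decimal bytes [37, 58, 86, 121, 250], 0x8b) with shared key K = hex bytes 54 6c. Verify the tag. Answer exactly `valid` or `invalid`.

invalid

Key hex bytes 54 6c is 2 bytes ≤ B = 3; zero-pad to 3 bytes: K' = 54 6c 00.
K' ⊕ ipad = 62 5a 36; K' ⊕ opad = 08 30 5c.
Inner hash: sum = 98+90+54+37+58+86+121+250 = 794; mod 256 = 26 → 1a.
Outer hash (recomputed tag): sum = 8+48+92+26 = 174 → ae.
Recomputed tag = ae; claimed = 8b → mismatch.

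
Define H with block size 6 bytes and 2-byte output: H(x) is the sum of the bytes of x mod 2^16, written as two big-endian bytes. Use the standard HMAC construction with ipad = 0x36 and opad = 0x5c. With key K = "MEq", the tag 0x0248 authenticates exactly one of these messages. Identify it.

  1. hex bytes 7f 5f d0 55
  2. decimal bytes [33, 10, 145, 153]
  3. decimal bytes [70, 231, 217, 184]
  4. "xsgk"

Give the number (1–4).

Key "MEq" = 4d 45 71 is 3 bytes ≤ B = 6; zero-pad to 6 bytes: K' = 4d 45 71 00 00 00.
K' ⊕ ipad = 7b 73 47 36 36 36; K' ⊕ opad = 11 19 2d 5c 5c 5c.
m1: inner = H(7b 73 47 36 36 36 7f 5f d0 55) = 03 da; tag = H(11 19 2d 5c 5c 5c 03 da) = 0248 ← matches
m2: inner = H(7b 73 47 36 36 36 21 0a 91 99) = 03 2c; tag = H(11 19 2d 5c 5c 5c 03 2c) = 019a
m3: inner = H(7b 73 47 36 36 36 46 e7 d9 b8) = 04 95; tag = H(11 19 2d 5c 5c 5c 04 95) = 0204
m4: inner = H(7b 73 47 36 36 36 78 73 67 6b) = 03 94; tag = H(11 19 2d 5c 5c 5c 03 94) = 0202

1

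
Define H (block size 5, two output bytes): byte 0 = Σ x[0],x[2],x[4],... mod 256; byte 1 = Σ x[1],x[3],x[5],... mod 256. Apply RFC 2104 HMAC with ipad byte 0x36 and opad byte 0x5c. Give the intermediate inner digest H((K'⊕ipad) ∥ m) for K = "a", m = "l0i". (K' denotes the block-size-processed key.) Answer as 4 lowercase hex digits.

Key "a" = 61 is 1 byte ≤ B = 5; zero-pad to 5 bytes: K' = 61 00 00 00 00.
K' ⊕ ipad = 57 36 36 36 36.
Inner input = 57 36 36 36 36 ∥ 6c 30 69.
Inner hash: even-index sum = 243 mod 256 = 243; odd-index sum = 321 mod 256 = 65 → f3 41.

f341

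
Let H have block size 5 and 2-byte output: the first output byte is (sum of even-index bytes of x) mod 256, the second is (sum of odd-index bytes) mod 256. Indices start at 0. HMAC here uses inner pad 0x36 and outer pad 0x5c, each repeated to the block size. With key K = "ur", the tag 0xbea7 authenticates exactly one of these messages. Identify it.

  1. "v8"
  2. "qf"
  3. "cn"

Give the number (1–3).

Key "ur" = 75 72 is 2 bytes ≤ B = 5; zero-pad to 5 bytes: K' = 75 72 00 00 00.
K' ⊕ ipad = 43 44 36 36 36; K' ⊕ opad = 29 2e 5c 5c 5c.
m1: inner = H(43 44 36 36 36 76 38) = e7 f0; tag = H(29 2e 5c 5c 5c e7 f0) = d171
m2: inner = H(43 44 36 36 36 71 66) = 15 eb; tag = H(29 2e 5c 5c 5c 15 eb) = cc9f
m3: inner = H(43 44 36 36 36 63 6e) = 1d dd; tag = H(29 2e 5c 5c 5c 1d dd) = bea7 ← matches

3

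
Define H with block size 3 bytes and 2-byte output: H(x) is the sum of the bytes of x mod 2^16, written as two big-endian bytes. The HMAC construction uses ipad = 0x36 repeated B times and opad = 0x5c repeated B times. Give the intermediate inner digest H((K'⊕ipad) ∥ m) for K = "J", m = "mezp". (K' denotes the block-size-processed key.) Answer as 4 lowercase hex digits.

Key "J" = 4a is 1 byte ≤ B = 3; zero-pad to 3 bytes: K' = 4a 00 00.
K' ⊕ ipad = 7c 36 36.
Inner input = 7c 36 36 ∥ 6d 65 7a 70.
Inner hash: sum = 124+54+54+109+101+122+112 = 676 → 02 a4.

02a4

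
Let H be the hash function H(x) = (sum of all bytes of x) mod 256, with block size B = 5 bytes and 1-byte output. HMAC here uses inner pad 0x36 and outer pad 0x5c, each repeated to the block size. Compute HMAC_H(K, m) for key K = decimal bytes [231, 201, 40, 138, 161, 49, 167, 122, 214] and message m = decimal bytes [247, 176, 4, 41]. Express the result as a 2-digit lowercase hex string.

b0

Key decimal bytes [231, 201, 40, 138, 161, 49, 167, 122, 214] = e7 c9 28 8a a1 31 a7 7a d6 is 9 bytes > B = 5, so hash it first: H(key) = 2b, then zero-pad to 5 bytes: K' = 2b 00 00 00 00.
K' ⊕ ipad = 1d 36 36 36 36.  K' ⊕ opad = 77 5c 5c 5c 5c.
Inner input = (K'⊕ipad) ∥ m = 1d 36 36 36 36 ∥ f7 b0 04 29.
Inner hash: sum = 29+54+54+54+54+247+176+4+41 = 713; mod 256 = 201 → c9.
Outer input = (K'⊕opad) ∥ inner = 77 5c 5c 5c 5c ∥ c9.
Outer hash (tag): sum = 119+92+92+92+92+201 = 688; mod 256 = 176 → b0.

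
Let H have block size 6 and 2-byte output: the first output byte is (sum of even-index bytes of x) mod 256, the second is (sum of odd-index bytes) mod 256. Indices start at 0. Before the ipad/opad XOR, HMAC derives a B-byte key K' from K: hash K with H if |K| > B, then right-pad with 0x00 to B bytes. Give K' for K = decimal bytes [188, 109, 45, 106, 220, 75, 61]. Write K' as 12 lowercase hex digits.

022200000000

|K| = 7 > B = 6, so first hash the key.
H(K): even-index sum = 514 mod 256 = 2; odd-index sum = 290 mod 256 = 34 → 02 22.
Zero-pad H(K) = 02 22 to 6 bytes: K' = 02 22 00 00 00 00.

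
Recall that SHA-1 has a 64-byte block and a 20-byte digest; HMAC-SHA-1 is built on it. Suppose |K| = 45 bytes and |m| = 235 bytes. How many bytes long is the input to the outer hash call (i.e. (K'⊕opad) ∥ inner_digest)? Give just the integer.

84

Key is 45 ≤ 64 bytes, zero-padded: |K'| = 64.
Outer input = (K'⊕opad) ∥ H(inner) → 64 + 20 = 84 bytes.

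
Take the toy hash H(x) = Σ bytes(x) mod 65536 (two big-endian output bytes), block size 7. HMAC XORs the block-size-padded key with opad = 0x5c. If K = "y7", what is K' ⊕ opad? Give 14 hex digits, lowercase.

256b5c5c5c5c5c

Key "y7" = 79 37 is 2 bytes ≤ B = 7; zero-pad to 7 bytes: K' = 79 37 00 00 00 00 00.
XOR each byte with 0x5c: 79⊕5c=25, 37⊕5c=6b, 00⊕5c=5c, 00⊕5c=5c, 00⊕5c=5c, 00⊕5c=5c, 00⊕5c=5c.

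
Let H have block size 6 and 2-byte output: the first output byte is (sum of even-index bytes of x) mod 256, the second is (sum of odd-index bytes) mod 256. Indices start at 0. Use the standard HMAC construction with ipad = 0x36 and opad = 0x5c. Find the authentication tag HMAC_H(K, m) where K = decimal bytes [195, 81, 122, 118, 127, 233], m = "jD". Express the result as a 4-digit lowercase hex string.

Key decimal bytes [195, 81, 122, 118, 127, 233] = c3 51 7a 76 7f e9 is exactly B = 6 bytes: K' = c3 51 7a 76 7f e9.
K' ⊕ ipad = f5 67 4c 40 49 df.  K' ⊕ opad = 9f 0d 26 2a 23 b5.
Inner input = (K'⊕ipad) ∥ m = f5 67 4c 40 49 df ∥ 6a 44.
Inner hash: even-index sum = 500 mod 256 = 244; odd-index sum = 458 mod 256 = 202 → f4 ca.
Outer input = (K'⊕opad) ∥ inner = 9f 0d 26 2a 23 b5 ∥ f4 ca.
Outer hash (tag): even-index sum = 476 mod 256 = 220; odd-index sum = 438 mod 256 = 182 → dc b6.

dcb6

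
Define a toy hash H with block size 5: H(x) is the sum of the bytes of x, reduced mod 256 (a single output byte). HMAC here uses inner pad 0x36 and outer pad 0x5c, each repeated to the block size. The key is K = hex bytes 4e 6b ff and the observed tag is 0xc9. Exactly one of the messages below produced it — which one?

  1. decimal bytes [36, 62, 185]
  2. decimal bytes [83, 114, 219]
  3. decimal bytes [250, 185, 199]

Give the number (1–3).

Key hex bytes 4e 6b ff is 3 bytes ≤ B = 5; zero-pad to 5 bytes: K' = 4e 6b ff 00 00.
K' ⊕ ipad = 78 5d c9 36 36; K' ⊕ opad = 12 37 a3 5c 5c.
m1: inner = H(78 5d c9 36 36 24 3e b9) = 25; tag = H(12 37 a3 5c 5c 25) = c9 ← matches
m2: inner = H(78 5d c9 36 36 53 72 db) = aa; tag = H(12 37 a3 5c 5c aa) = 4e
m3: inner = H(78 5d c9 36 36 fa b9 c7) = 84; tag = H(12 37 a3 5c 5c 84) = 28

1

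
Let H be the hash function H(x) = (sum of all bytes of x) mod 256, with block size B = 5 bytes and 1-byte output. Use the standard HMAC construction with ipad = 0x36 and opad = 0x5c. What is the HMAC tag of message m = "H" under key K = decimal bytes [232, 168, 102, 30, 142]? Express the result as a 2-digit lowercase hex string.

ea

Key decimal bytes [232, 168, 102, 30, 142] = e8 a8 66 1e 8e is exactly B = 5 bytes: K' = e8 a8 66 1e 8e.
K' ⊕ ipad = de 9e 50 28 b8.  K' ⊕ opad = b4 f4 3a 42 d2.
Inner input = (K'⊕ipad) ∥ m = de 9e 50 28 b8 ∥ 48.
Inner hash: sum = 222+158+80+40+184+72 = 756; mod 256 = 244 → f4.
Outer input = (K'⊕opad) ∥ inner = b4 f4 3a 42 d2 ∥ f4.
Outer hash (tag): sum = 180+244+58+66+210+244 = 1002; mod 256 = 234 → ea.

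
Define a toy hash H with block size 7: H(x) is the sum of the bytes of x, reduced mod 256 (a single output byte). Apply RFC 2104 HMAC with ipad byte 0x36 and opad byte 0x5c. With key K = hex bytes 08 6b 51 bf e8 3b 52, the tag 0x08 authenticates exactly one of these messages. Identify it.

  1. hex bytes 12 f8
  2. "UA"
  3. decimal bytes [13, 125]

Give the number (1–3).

3

Key hex bytes 08 6b 51 bf e8 3b 52 is exactly B = 7 bytes: K' = 08 6b 51 bf e8 3b 52.
K' ⊕ ipad = 3e 5d 67 89 de 0d 64; K' ⊕ opad = 54 37 0d e3 b4 67 0e.
m1: inner = H(3e 5d 67 89 de 0d 64 12 f8) = e4; tag = H(54 37 0d e3 b4 67 0e e4) = 88
m2: inner = H(3e 5d 67 89 de 0d 64 55 41) = 70; tag = H(54 37 0d e3 b4 67 0e 70) = 14
m3: inner = H(3e 5d 67 89 de 0d 64 0d 7d) = 64; tag = H(54 37 0d e3 b4 67 0e 64) = 08 ← matches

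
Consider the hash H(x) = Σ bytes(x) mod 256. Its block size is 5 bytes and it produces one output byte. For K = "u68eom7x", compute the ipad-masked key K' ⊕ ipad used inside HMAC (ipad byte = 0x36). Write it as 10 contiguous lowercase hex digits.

e536363636

Key "u68eom7x" = 75 36 38 65 6f 6d 37 78 is 8 bytes > B = 5, so hash it first: H(key) = d3, then zero-pad to 5 bytes: K' = d3 00 00 00 00.
XOR each byte with 0x36: d3⊕36=e5, 00⊕36=36, 00⊕36=36, 00⊕36=36, 00⊕36=36.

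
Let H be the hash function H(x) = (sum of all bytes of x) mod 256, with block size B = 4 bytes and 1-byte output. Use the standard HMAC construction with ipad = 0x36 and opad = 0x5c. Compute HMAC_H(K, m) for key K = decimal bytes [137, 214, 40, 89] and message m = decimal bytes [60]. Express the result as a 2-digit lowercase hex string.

40

Key decimal bytes [137, 214, 40, 89] = 89 d6 28 59 is exactly B = 4 bytes: K' = 89 d6 28 59.
K' ⊕ ipad = bf e0 1e 6f.  K' ⊕ opad = d5 8a 74 05.
Inner input = (K'⊕ipad) ∥ m = bf e0 1e 6f ∥ 3c.
Inner hash: sum = 191+224+30+111+60 = 616; mod 256 = 104 → 68.
Outer input = (K'⊕opad) ∥ inner = d5 8a 74 05 ∥ 68.
Outer hash (tag): sum = 213+138+116+5+104 = 576; mod 256 = 64 → 40.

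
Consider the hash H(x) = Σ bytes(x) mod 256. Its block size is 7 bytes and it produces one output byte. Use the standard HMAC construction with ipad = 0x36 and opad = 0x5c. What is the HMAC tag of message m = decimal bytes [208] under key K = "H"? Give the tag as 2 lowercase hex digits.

Key "H" = 48 is 1 byte ≤ B = 7; zero-pad to 7 bytes: K' = 48 00 00 00 00 00 00.
K' ⊕ ipad = 7e 36 36 36 36 36 36.  K' ⊕ opad = 14 5c 5c 5c 5c 5c 5c.
Inner input = (K'⊕ipad) ∥ m = 7e 36 36 36 36 36 36 ∥ d0.
Inner hash: sum = 126+54+54+54+54+54+54+208 = 658; mod 256 = 146 → 92.
Outer input = (K'⊕opad) ∥ inner = 14 5c 5c 5c 5c 5c 5c ∥ 92.
Outer hash (tag): sum = 20+92+92+92+92+92+92+146 = 718; mod 256 = 206 → ce.

ce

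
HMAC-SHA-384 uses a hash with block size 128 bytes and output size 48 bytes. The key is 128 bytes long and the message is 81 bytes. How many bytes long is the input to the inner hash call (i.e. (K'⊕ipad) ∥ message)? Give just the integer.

Key is 128 ≤ 128 bytes, zero-padded: |K'| = 128.
Inner input = (K'⊕ipad) ∥ m → 128 + 81 = 209 bytes.

209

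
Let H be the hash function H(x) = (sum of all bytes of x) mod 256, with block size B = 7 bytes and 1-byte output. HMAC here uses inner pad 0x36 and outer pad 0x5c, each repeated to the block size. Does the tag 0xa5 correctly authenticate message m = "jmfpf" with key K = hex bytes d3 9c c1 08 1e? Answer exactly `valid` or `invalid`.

valid

Key hex bytes d3 9c c1 08 1e is 5 bytes ≤ B = 7; zero-pad to 7 bytes: K' = d3 9c c1 08 1e 00 00.
K' ⊕ ipad = e5 aa f7 3e 28 36 36; K' ⊕ opad = 8f c0 9d 54 42 5c 5c.
Inner hash: sum = 229+170+247+62+40+54+54+106+109+102+112+102 = 1387; mod 256 = 107 → 6b.
Outer hash (recomputed tag): sum = 143+192+157+84+66+92+92+107 = 933; mod 256 = 165 → a5.
Recomputed tag = a5; claimed = a5 → match.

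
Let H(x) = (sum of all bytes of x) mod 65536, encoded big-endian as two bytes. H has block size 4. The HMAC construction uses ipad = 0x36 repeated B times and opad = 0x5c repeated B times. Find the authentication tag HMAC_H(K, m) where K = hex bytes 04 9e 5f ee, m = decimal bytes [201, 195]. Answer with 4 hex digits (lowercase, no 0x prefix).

0279

Key hex bytes 04 9e 5f ee is exactly B = 4 bytes: K' = 04 9e 5f ee.
K' ⊕ ipad = 32 a8 69 d8.  K' ⊕ opad = 58 c2 03 b2.
Inner input = (K'⊕ipad) ∥ m = 32 a8 69 d8 ∥ c9 c3.
Inner hash: sum = 50+168+105+216+201+195 = 935 → 03 a7.
Outer input = (K'⊕opad) ∥ inner = 58 c2 03 b2 ∥ 03 a7.
Outer hash (tag): sum = 88+194+3+178+3+167 = 633 → 02 79.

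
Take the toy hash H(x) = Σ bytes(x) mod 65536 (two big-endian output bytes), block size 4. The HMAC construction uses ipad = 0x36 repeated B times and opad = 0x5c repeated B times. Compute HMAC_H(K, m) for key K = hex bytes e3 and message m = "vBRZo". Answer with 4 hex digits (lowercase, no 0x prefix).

0220

Key hex bytes e3 is 1 byte ≤ B = 4; zero-pad to 4 bytes: K' = e3 00 00 00.
K' ⊕ ipad = d5 36 36 36.  K' ⊕ opad = bf 5c 5c 5c.
Inner input = (K'⊕ipad) ∥ m = d5 36 36 36 ∥ 76 42 52 5a 6f.
Inner hash: sum = 213+54+54+54+118+66+82+90+111 = 842 → 03 4a.
Outer input = (K'⊕opad) ∥ inner = bf 5c 5c 5c ∥ 03 4a.
Outer hash (tag): sum = 191+92+92+92+3+74 = 544 → 02 20.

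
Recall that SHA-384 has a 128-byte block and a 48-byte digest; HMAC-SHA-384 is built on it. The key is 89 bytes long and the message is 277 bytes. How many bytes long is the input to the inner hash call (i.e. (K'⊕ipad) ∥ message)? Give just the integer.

405

Key is 89 ≤ 128 bytes, zero-padded: |K'| = 128.
Inner input = (K'⊕ipad) ∥ m → 128 + 277 = 405 bytes.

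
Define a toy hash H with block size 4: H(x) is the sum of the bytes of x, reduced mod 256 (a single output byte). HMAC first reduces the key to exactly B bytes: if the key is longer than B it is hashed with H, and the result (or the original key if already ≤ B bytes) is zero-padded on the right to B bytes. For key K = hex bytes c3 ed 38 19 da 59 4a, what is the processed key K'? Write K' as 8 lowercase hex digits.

|K| = 7 > B = 4, so first hash the key.
H(K): sum = 195+237+56+25+218+89+74 = 894; mod 256 = 126 → 7e.
Zero-pad H(K) = 7e to 4 bytes: K' = 7e 00 00 00.

7e000000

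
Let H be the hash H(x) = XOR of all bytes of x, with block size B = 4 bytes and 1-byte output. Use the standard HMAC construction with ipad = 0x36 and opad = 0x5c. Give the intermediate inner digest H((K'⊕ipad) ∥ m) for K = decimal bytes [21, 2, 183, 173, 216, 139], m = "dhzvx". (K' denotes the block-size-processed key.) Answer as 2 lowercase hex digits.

Key decimal bytes [21, 2, 183, 173, 216, 139] = 15 02 b7 ad d8 8b is 6 bytes > B = 4, so hash it first: H(key) = 5e, then zero-pad to 4 bytes: K' = 5e 00 00 00.
K' ⊕ ipad = 68 36 36 36.
Inner input = 68 36 36 36 ∥ 64 68 7a 76 78.
Inner hash: XOR 68⊕36⊕36⊕36⊕64⊕68⊕7a⊕76⊕78 = 26.

26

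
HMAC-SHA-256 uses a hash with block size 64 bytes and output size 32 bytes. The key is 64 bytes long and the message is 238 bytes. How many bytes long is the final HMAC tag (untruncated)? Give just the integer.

32

The tag is one SHA-256 digest: 32 bytes.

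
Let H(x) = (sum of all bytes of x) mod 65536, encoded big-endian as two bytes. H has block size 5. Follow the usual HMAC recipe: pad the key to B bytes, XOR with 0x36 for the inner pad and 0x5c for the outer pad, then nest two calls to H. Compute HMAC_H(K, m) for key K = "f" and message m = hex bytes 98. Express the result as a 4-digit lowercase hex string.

026b

Key "f" = 66 is 1 byte ≤ B = 5; zero-pad to 5 bytes: K' = 66 00 00 00 00.
K' ⊕ ipad = 50 36 36 36 36.  K' ⊕ opad = 3a 5c 5c 5c 5c.
Inner input = (K'⊕ipad) ∥ m = 50 36 36 36 36 ∥ 98.
Inner hash: sum = 80+54+54+54+54+152 = 448 → 01 c0.
Outer input = (K'⊕opad) ∥ inner = 3a 5c 5c 5c 5c ∥ 01 c0.
Outer hash (tag): sum = 58+92+92+92+92+1+192 = 619 → 02 6b.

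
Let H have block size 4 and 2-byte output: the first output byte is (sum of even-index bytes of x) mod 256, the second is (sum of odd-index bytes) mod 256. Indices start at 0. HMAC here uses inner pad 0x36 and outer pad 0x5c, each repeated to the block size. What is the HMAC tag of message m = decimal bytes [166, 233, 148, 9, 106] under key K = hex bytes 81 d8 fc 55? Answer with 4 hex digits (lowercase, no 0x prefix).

Key hex bytes 81 d8 fc 55 is exactly B = 4 bytes: K' = 81 d8 fc 55.
K' ⊕ ipad = b7 ee ca 63.  K' ⊕ opad = dd 84 a0 09.
Inner input = (K'⊕ipad) ∥ m = b7 ee ca 63 ∥ a6 e9 94 09 6a.
Inner hash: even-index sum = 805 mod 256 = 37; odd-index sum = 579 mod 256 = 67 → 25 43.
Outer input = (K'⊕opad) ∥ inner = dd 84 a0 09 ∥ 25 43.
Outer hash (tag): even-index sum = 418 mod 256 = 162; odd-index sum = 208 mod 256 = 208 → a2 d0.

a2d0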